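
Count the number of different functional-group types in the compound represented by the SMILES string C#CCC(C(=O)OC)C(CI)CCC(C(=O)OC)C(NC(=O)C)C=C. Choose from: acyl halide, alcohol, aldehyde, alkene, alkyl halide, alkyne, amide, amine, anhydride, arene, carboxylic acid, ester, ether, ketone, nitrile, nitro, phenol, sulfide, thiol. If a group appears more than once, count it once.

Working along the chain:
  HC≡C: C≡C triple bond → alkyne.
  CH(COOCH3): pendant –COOCH3: carbonyl C bonded to C and –OCH3 → ester.
  CH(CH2I): pendant –CH2X: halogen on sp³ carbon → alkyl halide.
  CH(COOCH3): pendant –COOCH3: carbonyl C bonded to C and –OCH3 → ester.
  CH(NHCOCH3): pendant –NHC(=O)CH3: N bonded to a carbonyl → amide (not amine).
  CH=CH2: C=C double bond → alkene.
Distinct types present: alkene, alkyl halide, alkyne, amide, ester.

5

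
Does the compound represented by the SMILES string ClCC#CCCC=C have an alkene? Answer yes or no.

yes

Reading the structure from left to right:
  ClCH2: halogen on an sp³ carbon → alkyl halide.
  C≡C: C≡C triple bond → alkyne.
  CH=CH2: C=C double bond → alkene.
The CH=CH2 segment supplies the alkene: C=C double bond → alkene.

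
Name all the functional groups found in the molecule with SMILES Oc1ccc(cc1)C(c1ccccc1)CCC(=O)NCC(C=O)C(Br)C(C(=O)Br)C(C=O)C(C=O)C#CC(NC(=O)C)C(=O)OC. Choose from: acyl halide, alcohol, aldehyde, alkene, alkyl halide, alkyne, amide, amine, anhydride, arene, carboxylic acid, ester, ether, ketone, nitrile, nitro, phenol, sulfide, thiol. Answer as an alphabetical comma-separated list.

acyl halide, aldehyde, alkyl halide, alkyne, amide, arene, ester, phenol

–OH attached directly to an aromatic ring → phenol (not alcohol); the ring itself is an arene.
pendant –C6H5: benzene ring → arene.
–C(=O)–N– linkage → amide (the N is not an amine).
pendant –CHO: carbonyl C bonded to C and H → aldehyde.
halogen on an sp³ carbon → alkyl halide.
pendant –C(=O)X: carbonyl C bonded to C and halogen → acyl halide.
pendant –CHO: carbonyl C bonded to C and H → aldehyde.
pendant –CHO: carbonyl C bonded to C and H → aldehyde.
C≡C triple bond → alkyne.
pendant –NHC(=O)CH3: N bonded to a carbonyl → amide (not amine).
–C(=O)OCH3: carbonyl C bonded to C and to –OCH3 → ester (not ketone + ether).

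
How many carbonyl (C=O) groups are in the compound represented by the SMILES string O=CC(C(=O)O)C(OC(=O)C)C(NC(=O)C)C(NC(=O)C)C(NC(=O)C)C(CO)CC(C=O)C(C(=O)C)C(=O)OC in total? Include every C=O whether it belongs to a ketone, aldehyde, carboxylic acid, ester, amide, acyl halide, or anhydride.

OHC: aldehyde, 1 C=O (running total 1).
CH(COOH): carboxylic acid, 1 C=O (running total 2).
CH(OCOCH3): ester, 1 C=O (running total 3).
CH(NHCOCH3): amide, 1 C=O (running total 4).
CH(NHCOCH3): amide, 1 C=O (running total 5).
CH(NHCOCH3): amide, 1 C=O (running total 6).
CH(CHO): aldehyde, 1 C=O (running total 7).
CH(COCH3): ketone, 1 C=O (running total 8).
COOCH3: ester, 1 C=O (running total 9).

9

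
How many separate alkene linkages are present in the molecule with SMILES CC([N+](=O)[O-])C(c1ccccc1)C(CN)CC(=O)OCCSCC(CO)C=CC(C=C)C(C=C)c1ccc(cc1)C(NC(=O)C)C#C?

3

Working along the chain:
  CH(NO2): –NO2 on an sp³ carbon → nitro (the N=O is not a carbonyl).
  CH(C6H5): pendant –C6H5: benzene ring → arene.
  CH(CH2NH2): pendant –CH2NH2: N on sp³ C, no adjacent C=O → amine.
  CH2COOCH2: –C(=O)–O–C with C on the carbonyl side → ester.
  CH2SCH2: C–S–C linkage → sulfide (thioether).
  CH(CH2OH): pendant –CH2OH on an sp³ backbone C → alcohol.
  CH=CH: C=C double bond → alkene.
  CH(CH=CH2): pendant –CH=CH2: C=C double bond → alkene.
  CH(CH=CH2): pendant –CH=CH2: C=C double bond → alkene.
  C6H4: para-disubstituted benzene ring → arene.
  CH(NHCOCH3): pendant –NHC(=O)CH3: N bonded to a carbonyl → amide (not amine).
  C≡CH: C≡C triple bond → alkyne.
Alkene appears at: CH=CH, CH(CH=CH2), CH(CH=CH2) → 3.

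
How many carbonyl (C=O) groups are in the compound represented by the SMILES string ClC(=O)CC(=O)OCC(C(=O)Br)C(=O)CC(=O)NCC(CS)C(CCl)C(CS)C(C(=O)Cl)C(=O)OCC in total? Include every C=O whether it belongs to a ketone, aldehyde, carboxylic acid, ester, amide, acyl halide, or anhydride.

7

ClCO: acyl halide, 1 C=O (running total 1).
CH2COOCH2: ester, 1 C=O (running total 2).
CH(COBr): acyl halide, 1 C=O (running total 3).
CO: ketone, 1 C=O (running total 4).
CH2CONHCH2: amide, 1 C=O (running total 5).
CH(COCl): acyl halide, 1 C=O (running total 6).
COOCH2CH3: ester, 1 C=O (running total 7).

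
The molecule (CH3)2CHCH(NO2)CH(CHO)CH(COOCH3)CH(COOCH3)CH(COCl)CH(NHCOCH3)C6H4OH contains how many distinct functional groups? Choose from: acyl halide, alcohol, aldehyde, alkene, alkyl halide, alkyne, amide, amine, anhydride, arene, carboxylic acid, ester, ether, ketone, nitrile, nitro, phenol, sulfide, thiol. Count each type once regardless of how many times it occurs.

7

Taking each segment in turn:
  CH(NO2): –NO2 on an sp³ carbon → nitro (the N=O is not a carbonyl).
  CH(CHO): pendant –CHO: carbonyl C bonded to C and H → aldehyde.
  CH(COOCH3): pendant –COOCH3: carbonyl C bonded to C and –OCH3 → ester.
  CH(COOCH3): pendant –COOCH3: carbonyl C bonded to C and –OCH3 → ester.
  CH(COCl): pendant –C(=O)X: carbonyl C bonded to C and halogen → acyl halide.
  CH(NHCOCH3): pendant –NHC(=O)CH3: N bonded to a carbonyl → amide (not amine).
  C6H4OH: –OH attached directly to an aromatic ring → phenol (not alcohol); the ring itself is an arene.
Distinct types present: acyl halide, aldehyde, amide, arene, ester, nitro, phenol.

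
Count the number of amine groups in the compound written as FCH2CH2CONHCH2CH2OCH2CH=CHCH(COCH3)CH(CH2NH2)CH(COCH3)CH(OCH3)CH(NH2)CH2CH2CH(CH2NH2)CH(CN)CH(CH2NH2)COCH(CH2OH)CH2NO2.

halogen on an sp³ carbon → alkyl halide.
–C(=O)–N– linkage → amide (the N is not an amine).
C–O–C with sp³ carbons on both sides and no adjacent C=O → ether.
C=C double bond → alkene.
pendant –COCH3: carbonyl C bonded to two carbons → ketone.
pendant –CH2NH2: N on sp³ C, no adjacent C=O → amine.
pendant –COCH3: carbonyl C bonded to two carbons → ketone.
pendant –OCH3: C–O–C with sp³ C, no adjacent C=O → ether.
–NH2 on an sp³ carbon with no adjacent C=O → amine.
pendant –CH2NH2: N on sp³ C, no adjacent C=O → amine.
pendant –C≡N: nitrile.
pendant –CH2NH2: N on sp³ C, no adjacent C=O → amine.
–C(=O)– with carbon on both sides → ketone.
pendant –CH2OH on an sp³ backbone C → alcohol.
–NO2 on carbon → nitro group.
Amine appears at: CH(CH2NH2), CH(NH2), CH(CH2NH2), CH(CH2NH2) → 4.

4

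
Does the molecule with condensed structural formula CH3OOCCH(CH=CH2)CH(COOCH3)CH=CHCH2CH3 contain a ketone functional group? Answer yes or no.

Taking each segment in turn:
  CH3OOC: CH3O–C(=O)–: carbonyl C bonded to C and to –OCH3 → ester (not ketone + ether).
  CH(CH=CH2): pendant –CH=CH2: C=C double bond → alkene.
  CH(COOCH3): pendant –COOCH3: carbonyl C bonded to C and –OCH3 → ester.
  CH=CH: C=C double bond → alkene.
In each of CH3OOC and CH(COOCH3), the C=O is bonded to an –O–C group, which defines an ester, not a ketone.
The groups actually present are: alkene, ester.

no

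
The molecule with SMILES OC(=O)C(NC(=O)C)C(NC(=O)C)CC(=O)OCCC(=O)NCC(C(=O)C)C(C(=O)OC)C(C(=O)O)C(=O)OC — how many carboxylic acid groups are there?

Working along the chain:
  HOOC: –COOH: carbonyl C bonded to –OH and C → carboxylic acid (the –OH is not a separate alcohol).
  CH(NHCOCH3): pendant –NHC(=O)CH3: N bonded to a carbonyl → amide (not amine).
  CH(NHCOCH3): pendant –NHC(=O)CH3: N bonded to a carbonyl → amide (not amine).
  CH2COOCH2: –C(=O)–O–C with C on the carbonyl side → ester.
  CH2CONHCH2: –C(=O)–N– linkage → amide (the N is not an amine).
  CH(COCH3): pendant –COCH3: carbonyl C bonded to two carbons → ketone.
  CH(COOCH3): pendant –COOCH3: carbonyl C bonded to C and –OCH3 → ester.
  CH(COOH): pendant –COOH: carbonyl C bonded to C and –OH → carboxylic acid.
  COOCH3: –C(=O)OCH3: carbonyl C bonded to C and to –OCH3 → ester (not ketone + ether).
Carboxylic acid appears at: HOOC, CH(COOH) → 2.

2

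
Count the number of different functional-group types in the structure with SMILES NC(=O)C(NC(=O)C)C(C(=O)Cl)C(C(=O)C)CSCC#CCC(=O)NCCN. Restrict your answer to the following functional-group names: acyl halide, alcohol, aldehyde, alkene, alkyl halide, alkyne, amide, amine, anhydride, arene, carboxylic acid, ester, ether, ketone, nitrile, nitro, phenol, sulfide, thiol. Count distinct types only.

6

Reading the structure from left to right:
  H2NCO: –C(=O)NH2: carbonyl C bonded to C and to N → amide (the N is not a separate amine).
  CH(NHCOCH3): pendant –NHC(=O)CH3: N bonded to a carbonyl → amide (not amine).
  CH(COCl): pendant –C(=O)X: carbonyl C bonded to C and halogen → acyl halide.
  CH(COCH3): pendant –COCH3: carbonyl C bonded to two carbons → ketone.
  CH2SCH2: C–S–C linkage → sulfide (thioether).
  C≡C: C≡C triple bond → alkyne.
  CH2CONHCH2: –C(=O)–N– linkage → amide (the N is not an amine).
  CH2NH2: –NH2 on an sp³ carbon with no adjacent C=O → amine.
Distinct types present: acyl halide, alkyne, amide, amine, ketone, sulfide.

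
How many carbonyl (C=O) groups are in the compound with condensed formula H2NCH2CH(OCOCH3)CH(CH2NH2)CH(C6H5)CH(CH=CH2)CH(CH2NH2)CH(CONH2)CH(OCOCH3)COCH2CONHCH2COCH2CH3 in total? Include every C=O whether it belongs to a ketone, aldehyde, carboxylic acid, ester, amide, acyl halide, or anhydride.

6

CH(OCOCH3): ester, 1 C=O (running total 1).
CH(CONH2): amide, 1 C=O (running total 2).
CH(OCOCH3): ester, 1 C=O (running total 3).
CO: ketone, 1 C=O (running total 4).
CH2CONHCH2: amide, 1 C=O (running total 5).
CO: ketone, 1 C=O (running total 6).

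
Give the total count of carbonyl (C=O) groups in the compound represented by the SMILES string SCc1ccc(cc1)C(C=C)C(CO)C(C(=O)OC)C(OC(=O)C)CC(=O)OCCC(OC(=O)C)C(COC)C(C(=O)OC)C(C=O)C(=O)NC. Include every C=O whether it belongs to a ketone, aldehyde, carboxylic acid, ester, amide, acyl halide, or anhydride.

CH(COOCH3): ester, 1 C=O (running total 1).
CH(OCOCH3): ester, 1 C=O (running total 2).
CH2COOCH2: ester, 1 C=O (running total 3).
CH(OCOCH3): ester, 1 C=O (running total 4).
CH(COOCH3): ester, 1 C=O (running total 5).
CH(CHO): aldehyde, 1 C=O (running total 6).
CONHCH3: amide, 1 C=O (running total 7).

7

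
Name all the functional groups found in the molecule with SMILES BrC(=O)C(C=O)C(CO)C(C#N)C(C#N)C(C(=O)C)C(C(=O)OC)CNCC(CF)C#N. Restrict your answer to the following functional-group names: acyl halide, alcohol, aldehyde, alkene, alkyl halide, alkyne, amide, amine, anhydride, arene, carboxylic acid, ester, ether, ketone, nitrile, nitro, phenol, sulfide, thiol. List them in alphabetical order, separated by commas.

acyl halide, alcohol, aldehyde, alkyl halide, amine, ester, ketone, nitrile

–C(=O)Br: carbonyl C bonded to C and to a halogen → acyl halide (not alkyl halide).
pendant –CHO: carbonyl C bonded to C and H → aldehyde.
pendant –CH2OH on an sp³ backbone C → alcohol.
pendant –C≡N: nitrile.
pendant –C≡N: nitrile.
pendant –COCH3: carbonyl C bonded to two carbons → ketone.
pendant –COOCH3: carbonyl C bonded to C and –OCH3 → ester.
C–N–C with sp³ carbons and no adjacent C=O → amine (secondary).
pendant –CH2X: halogen on sp³ carbon → alkyl halide.
–C≡N: carbon triple-bonded to nitrogen → nitrile.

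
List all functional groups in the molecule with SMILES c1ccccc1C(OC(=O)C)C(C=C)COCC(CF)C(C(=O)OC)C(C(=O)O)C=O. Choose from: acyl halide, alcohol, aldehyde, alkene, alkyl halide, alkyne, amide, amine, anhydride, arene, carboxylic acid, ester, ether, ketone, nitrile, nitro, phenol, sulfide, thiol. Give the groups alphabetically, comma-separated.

aldehyde, alkene, alkyl halide, arene, carboxylic acid, ester, ether

C6H5– phenyl ring → arene.
pendant –OC(=O)CH3: an acyloxy group → ester.
pendant –CH=CH2: C=C double bond → alkene.
C–O–C with sp³ carbons on both sides and no adjacent C=O → ether.
pendant –CH2X: halogen on sp³ carbon → alkyl halide.
pendant –COOCH3: carbonyl C bonded to C and –OCH3 → ester.
pendant –COOH: carbonyl C bonded to C and –OH → carboxylic acid.
terminal –CHO: carbonyl C bonded to H and C → aldehyde.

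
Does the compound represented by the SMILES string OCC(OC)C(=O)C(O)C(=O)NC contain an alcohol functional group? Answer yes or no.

yes

HO– on an sp³ carbon → alcohol.
pendant –OCH3: C–O–C with sp³ C, no adjacent C=O → ether.
–C(=O)– with carbon on both sides → ketone.
–OH on an sp³ carbon → alcohol (secondary).
–C(=O)NHCH3: carbonyl C bonded to C and to N → amide (the N is not an amine).
The HOCH2 segment supplies the alcohol: HO– on an sp³ carbon → alcohol.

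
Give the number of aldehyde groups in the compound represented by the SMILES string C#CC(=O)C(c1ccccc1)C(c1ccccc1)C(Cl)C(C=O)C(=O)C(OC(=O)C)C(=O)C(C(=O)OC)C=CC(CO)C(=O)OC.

1

Taking each segment in turn:
  HC≡C: C≡C triple bond → alkyne.
  CO: –C(=O)– with carbon on both sides → ketone.
  CH(C6H5): pendant –C6H5: benzene ring → arene.
  CH(C6H5): pendant –C6H5: benzene ring → arene.
  CH(Cl): halogen on an sp³ carbon → alkyl halide.
  CH(CHO): pendant –CHO: carbonyl C bonded to C and H → aldehyde.
  CO: –C(=O)– with carbon on both sides → ketone.
  CH(OCOCH3): pendant –OC(=O)CH3: an acyloxy group → ester.
  CO: –C(=O)– with carbon on both sides → ketone.
  CH(COOCH3): pendant –COOCH3: carbonyl C bonded to C and –OCH3 → ester.
  CH=CH: C=C double bond → alkene.
  CH(CH2OH): pendant –CH2OH on an sp³ backbone C → alcohol.
  COOCH3: –C(=O)OCH3: carbonyl C bonded to C and to –OCH3 → ester (not ketone + ether).
Aldehyde appears at: CH(CHO) → 1.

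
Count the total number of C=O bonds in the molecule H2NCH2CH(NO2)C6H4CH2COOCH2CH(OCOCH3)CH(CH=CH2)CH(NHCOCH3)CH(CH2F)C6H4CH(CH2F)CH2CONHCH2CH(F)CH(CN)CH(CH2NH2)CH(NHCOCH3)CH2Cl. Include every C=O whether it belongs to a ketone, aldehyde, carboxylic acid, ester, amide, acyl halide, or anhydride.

CH2COOCH2: ester, 1 C=O (running total 1).
CH(OCOCH3): ester, 1 C=O (running total 2).
CH(NHCOCH3): amide, 1 C=O (running total 3).
CH2CONHCH2: amide, 1 C=O (running total 4).
CH(NHCOCH3): amide, 1 C=O (running total 5).

5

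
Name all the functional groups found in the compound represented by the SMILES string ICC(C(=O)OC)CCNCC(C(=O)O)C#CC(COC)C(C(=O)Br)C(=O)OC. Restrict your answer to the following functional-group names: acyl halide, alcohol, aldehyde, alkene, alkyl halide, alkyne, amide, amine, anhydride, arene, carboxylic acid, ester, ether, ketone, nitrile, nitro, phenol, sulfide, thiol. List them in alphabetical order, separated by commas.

acyl halide, alkyl halide, alkyne, amine, carboxylic acid, ester, ether

halogen on an sp³ carbon → alkyl halide.
pendant –COOCH3: carbonyl C bonded to C and –OCH3 → ester.
C–N–C with sp³ carbons and no adjacent C=O → amine (secondary).
pendant –COOH: carbonyl C bonded to C and –OH → carboxylic acid.
C≡C triple bond → alkyne.
pendant –CH2OCH3: C–O–C linkage → ether.
pendant –C(=O)X: carbonyl C bonded to C and halogen → acyl halide.
–C(=O)OCH3: carbonyl C bonded to C and to –OCH3 → ester (not ketone + ether).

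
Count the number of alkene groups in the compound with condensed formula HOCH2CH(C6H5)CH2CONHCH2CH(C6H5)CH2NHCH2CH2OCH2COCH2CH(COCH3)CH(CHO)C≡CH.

HO– on an sp³ carbon → alcohol.
pendant –C6H5: benzene ring → arene.
–C(=O)–N– linkage → amide (the N is not an amine).
pendant –C6H5: benzene ring → arene.
C–N–C with sp³ carbons and no adjacent C=O → amine (secondary).
C–O–C with sp³ carbons on both sides and no adjacent C=O → ether.
–C(=O)– with carbon on both sides → ketone.
pendant –COCH3: carbonyl C bonded to two carbons → ketone.
pendant –CHO: carbonyl C bonded to C and H → aldehyde.
C≡C triple bond → alkyne.
No segment is a alkene: CH(C6H5) is arene, not alkene; CH(C6H5) is arene, not alkene; C≡CH is alkyne, not alkene. → 0.

0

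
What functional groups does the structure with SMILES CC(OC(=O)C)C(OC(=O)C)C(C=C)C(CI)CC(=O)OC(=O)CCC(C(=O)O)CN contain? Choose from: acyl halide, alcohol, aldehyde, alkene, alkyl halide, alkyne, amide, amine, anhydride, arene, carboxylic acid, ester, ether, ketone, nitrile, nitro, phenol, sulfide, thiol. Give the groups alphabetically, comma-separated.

alkene, alkyl halide, amine, anhydride, carboxylic acid, ester

pendant –OC(=O)CH3: an acyloxy group → ester.
pendant –OC(=O)CH3: an acyloxy group → ester.
pendant –CH=CH2: C=C double bond → alkene.
pendant –CH2X: halogen on sp³ carbon → alkyl halide.
two acyl groups sharing one oxygen, –C(=O)–O–C(=O)– → anhydride.
pendant –COOH: carbonyl C bonded to C and –OH → carboxylic acid.
–NH2 on an sp³ carbon with no adjacent C=O → amine.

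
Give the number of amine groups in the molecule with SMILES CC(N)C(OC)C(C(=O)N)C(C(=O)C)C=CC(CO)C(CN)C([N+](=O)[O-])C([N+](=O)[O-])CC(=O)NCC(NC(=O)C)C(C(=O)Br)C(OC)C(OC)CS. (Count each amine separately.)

Reading the structure from left to right:
  CH(NH2): –NH2 on an sp³ carbon with no adjacent C=O → amine.
  CH(OCH3): pendant –OCH3: C–O–C with sp³ C, no adjacent C=O → ether.
  CH(CONH2): pendant –CONH2: carbonyl C bonded to C and N → amide.
  CH(COCH3): pendant –COCH3: carbonyl C bonded to two carbons → ketone.
  CH=CH: C=C double bond → alkene.
  CH(CH2OH): pendant –CH2OH on an sp³ backbone C → alcohol.
  CH(CH2NH2): pendant –CH2NH2: N on sp³ C, no adjacent C=O → amine.
  CH(NO2): –NO2 on an sp³ carbon → nitro (the N=O is not a carbonyl).
  CH(NO2): –NO2 on an sp³ carbon → nitro (the N=O is not a carbonyl).
  CH2CONHCH2: –C(=O)–N– linkage → amide (the N is not an amine).
  CH(NHCOCH3): pendant –NHC(=O)CH3: N bonded to a carbonyl → amide (not amine).
  CH(COBr): pendant –C(=O)X: carbonyl C bonded to C and halogen → acyl halide.
  CH(OCH3): pendant –OCH3: C–O–C with sp³ C, no adjacent C=O → ether.
  CH(OCH3): pendant –OCH3: C–O–C with sp³ C, no adjacent C=O → ether.
  CH2SH: –SH on an sp³ carbon → thiol.
Amine appears at: CH(NH2), CH(CH2NH2) → 2.

2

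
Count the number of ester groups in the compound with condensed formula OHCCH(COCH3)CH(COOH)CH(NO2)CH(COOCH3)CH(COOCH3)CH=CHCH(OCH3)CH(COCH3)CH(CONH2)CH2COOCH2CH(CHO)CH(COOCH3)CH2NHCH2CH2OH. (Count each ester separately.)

terminal –CHO: carbonyl C bonded to H and C → aldehyde.
pendant –COCH3: carbonyl C bonded to two carbons → ketone.
pendant –COOH: carbonyl C bonded to C and –OH → carboxylic acid.
–NO2 on an sp³ carbon → nitro (the N=O is not a carbonyl).
pendant –COOCH3: carbonyl C bonded to C and –OCH3 → ester.
pendant –COOCH3: carbonyl C bonded to C and –OCH3 → ester.
C=C double bond → alkene.
pendant –OCH3: C–O–C with sp³ C, no adjacent C=O → ether.
pendant –COCH3: carbonyl C bonded to two carbons → ketone.
pendant –CONH2: carbonyl C bonded to C and N → amide.
–C(=O)–O–C with C on the carbonyl side → ester.
pendant –CHO: carbonyl C bonded to C and H → aldehyde.
pendant –COOCH3: carbonyl C bonded to C and –OCH3 → ester.
C–N–C with sp³ carbons and no adjacent C=O → amine (secondary).
–OH on an sp³ carbon → alcohol.
Ester appears at: CH(COOCH3), CH(COOCH3), CH2COOCH2, CH(COOCH3) → 4.

4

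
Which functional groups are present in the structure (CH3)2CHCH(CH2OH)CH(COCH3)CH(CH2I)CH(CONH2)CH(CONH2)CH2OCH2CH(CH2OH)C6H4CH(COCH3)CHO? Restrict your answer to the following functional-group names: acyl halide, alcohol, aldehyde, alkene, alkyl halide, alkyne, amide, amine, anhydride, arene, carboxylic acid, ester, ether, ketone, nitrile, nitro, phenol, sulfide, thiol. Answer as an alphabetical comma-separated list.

Taking each segment in turn:
  CH(CH2OH): pendant –CH2OH on an sp³ backbone C → alcohol.
  CH(COCH3): pendant –COCH3: carbonyl C bonded to two carbons → ketone.
  CH(CH2I): pendant –CH2X: halogen on sp³ carbon → alkyl halide.
  CH(CONH2): pendant –CONH2: carbonyl C bonded to C and N → amide.
  CH(CONH2): pendant –CONH2: carbonyl C bonded to C and N → amide.
  CH2OCH2: C–O–C with sp³ carbons on both sides and no adjacent C=O → ether.
  CH(CH2OH): pendant –CH2OH on an sp³ backbone C → alcohol.
  C6H4: para-disubstituted benzene ring → arene.
  CH(COCH3): pendant –COCH3: carbonyl C bonded to two carbons → ketone.
  CHO: terminal –CHO: carbonyl C bonded to H and C → aldehyde.

alcohol, aldehyde, alkyl halide, amide, arene, ether, ketone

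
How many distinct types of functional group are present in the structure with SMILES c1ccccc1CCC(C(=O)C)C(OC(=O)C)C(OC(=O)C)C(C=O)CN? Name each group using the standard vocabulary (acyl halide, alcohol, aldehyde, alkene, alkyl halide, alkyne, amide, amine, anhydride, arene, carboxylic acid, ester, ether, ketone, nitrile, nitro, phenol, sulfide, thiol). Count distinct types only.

5

Taking each segment in turn:
  C6H5: C6H5– phenyl ring → arene.
  CH(COCH3): pendant –COCH3: carbonyl C bonded to two carbons → ketone.
  CH(OCOCH3): pendant –OC(=O)CH3: an acyloxy group → ester.
  CH(OCOCH3): pendant –OC(=O)CH3: an acyloxy group → ester.
  CH(CHO): pendant –CHO: carbonyl C bonded to C and H → aldehyde.
  CH2NH2: –NH2 on an sp³ carbon with no adjacent C=O → amine.
Distinct types present: aldehyde, amine, arene, ester, ketone.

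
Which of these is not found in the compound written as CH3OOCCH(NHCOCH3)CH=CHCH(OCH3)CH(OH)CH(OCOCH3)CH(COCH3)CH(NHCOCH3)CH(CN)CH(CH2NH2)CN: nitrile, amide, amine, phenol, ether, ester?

amide: present (CH(NHCOCH3) — pendant –NHC(=O)CH3: N bonded to a carbonyl → amide (not amine)).
amine: present (CH(CH2NH2) — pendant –CH2NH2: N on sp³ C, no adjacent C=O → amine).
ether: present (CH(OCH3) — pendant –OCH3: C–O–C with sp³ C, no adjacent C=O → ether).
ester: present (CH3OOC — CH3O–C(=O)–: carbonyl C bonded to C and to –OCH3 → ester (not ketone + ether)).
nitrile: present (CH(CN) — pendant –C≡N: nitrile).
phenol: absent. In CH(OH), the –OH is on an sp³ carbon, not on an aromatic ring, so it is an alcohol.

phenol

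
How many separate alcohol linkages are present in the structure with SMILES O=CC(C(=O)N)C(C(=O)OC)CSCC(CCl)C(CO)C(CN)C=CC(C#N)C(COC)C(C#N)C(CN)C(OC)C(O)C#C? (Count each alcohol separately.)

2

Working along the chain:
  OHC: terminal –CHO: carbonyl C bonded to H and C → aldehyde.
  CH(CONH2): pendant –CONH2: carbonyl C bonded to C and N → amide.
  CH(COOCH3): pendant –COOCH3: carbonyl C bonded to C and –OCH3 → ester.
  CH2SCH2: C–S–C linkage → sulfide (thioether).
  CH(CH2Cl): pendant –CH2X: halogen on sp³ carbon → alkyl halide.
  CH(CH2OH): pendant –CH2OH on an sp³ backbone C → alcohol.
  CH(CH2NH2): pendant –CH2NH2: N on sp³ C, no adjacent C=O → amine.
  CH=CH: C=C double bond → alkene.
  CH(CN): pendant –C≡N: nitrile.
  CH(CH2OCH3): pendant –CH2OCH3: C–O–C linkage → ether.
  CH(CN): pendant –C≡N: nitrile.
  CH(CH2NH2): pendant –CH2NH2: N on sp³ C, no adjacent C=O → amine.
  CH(OCH3): pendant –OCH3: C–O–C with sp³ C, no adjacent C=O → ether.
  CH(OH): –OH on an sp³ carbon → alcohol (secondary).
  C≡CH: C≡C triple bond → alkyne.
Alcohol appears at: CH(CH2OH), CH(OH) → 2.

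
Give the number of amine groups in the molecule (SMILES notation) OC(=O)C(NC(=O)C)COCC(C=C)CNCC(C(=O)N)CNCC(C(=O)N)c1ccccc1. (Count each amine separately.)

2

–COOH: carbonyl C bonded to –OH and C → carboxylic acid (the –OH is not a separate alcohol).
pendant –NHC(=O)CH3: N bonded to a carbonyl → amide (not amine).
C–O–C with sp³ carbons on both sides and no adjacent C=O → ether.
pendant –CH=CH2: C=C double bond → alkene.
C–N–C with sp³ carbons and no adjacent C=O → amine (secondary).
pendant –CONH2: carbonyl C bonded to C and N → amide.
C–N–C with sp³ carbons and no adjacent C=O → amine (secondary).
pendant –CONH2: carbonyl C bonded to C and N → amide.
–C6H5 phenyl ring → arene.
Amine appears at: CH2NHCH2, CH2NHCH2 → 2.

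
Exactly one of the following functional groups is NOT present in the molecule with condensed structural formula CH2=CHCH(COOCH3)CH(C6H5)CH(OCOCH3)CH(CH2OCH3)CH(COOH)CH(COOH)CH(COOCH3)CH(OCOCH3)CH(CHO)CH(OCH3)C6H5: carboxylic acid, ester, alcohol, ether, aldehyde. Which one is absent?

carboxylic acid: present (CH(COOH) — pendant –COOH: carbonyl C bonded to C and –OH → carboxylic acid).
aldehyde: present (CH(CHO) — pendant –CHO: carbonyl C bonded to C and H → aldehyde).
ether: present (CH(CH2OCH3) — pendant –CH2OCH3: C–O–C linkage → ether).
ester: present (CH(COOCH3) — pendant –COOCH3: carbonyl C bonded to C and –OCH3 → ester).
alcohol: absent. In CH(COOH), the –OH sits on a carbonyl carbon, making it part of a carboxylic acid, not an alcohol.

alcohol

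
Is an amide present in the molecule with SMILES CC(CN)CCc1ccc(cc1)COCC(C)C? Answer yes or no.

Working along the chain:
  CH(CH2NH2): pendant –CH2NH2: N on sp³ C, no adjacent C=O → amine.
  C6H4: para-disubstituted benzene ring → arene.
  CH2OCH2: C–O–C with sp³ carbons on both sides and no adjacent C=O → ether.
The groups actually present are: amine, arene, ether.

no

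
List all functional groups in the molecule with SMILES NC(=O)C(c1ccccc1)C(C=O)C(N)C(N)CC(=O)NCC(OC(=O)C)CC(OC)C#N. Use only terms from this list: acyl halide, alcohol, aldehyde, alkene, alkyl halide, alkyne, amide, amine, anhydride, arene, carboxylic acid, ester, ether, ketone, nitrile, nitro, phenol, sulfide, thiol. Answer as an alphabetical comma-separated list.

–C(=O)NH2: carbonyl C bonded to C and to N → amide (the N is not a separate amine).
pendant –C6H5: benzene ring → arene.
pendant –CHO: carbonyl C bonded to C and H → aldehyde.
–NH2 on an sp³ carbon with no adjacent C=O → amine.
–NH2 on an sp³ carbon with no adjacent C=O → amine.
–C(=O)–N– linkage → amide (the N is not an amine).
pendant –OC(=O)CH3: an acyloxy group → ester.
pendant –OCH3: C–O–C with sp³ C, no adjacent C=O → ether.
–C≡N: carbon triple-bonded to nitrogen → nitrile.

aldehyde, amide, amine, arene, ester, ether, nitrile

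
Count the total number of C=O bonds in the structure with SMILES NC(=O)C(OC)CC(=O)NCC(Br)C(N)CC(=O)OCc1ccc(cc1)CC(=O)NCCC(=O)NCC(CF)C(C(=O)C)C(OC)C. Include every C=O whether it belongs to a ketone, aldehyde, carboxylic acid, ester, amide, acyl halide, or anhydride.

6

H2NCO: amide, 1 C=O (running total 1).
CH2CONHCH2: amide, 1 C=O (running total 2).
CH2COOCH2: ester, 1 C=O (running total 3).
CH2CONHCH2: amide, 1 C=O (running total 4).
CH2CONHCH2: amide, 1 C=O (running total 5).
CH(COCH3): ketone, 1 C=O (running total 6).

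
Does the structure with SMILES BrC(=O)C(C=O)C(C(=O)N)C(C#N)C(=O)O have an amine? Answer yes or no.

Taking each segment in turn:
  BrCO: –C(=O)Br: carbonyl C bonded to C and to a halogen → acyl halide (not alkyl halide).
  CH(CHO): pendant –CHO: carbonyl C bonded to C and H → aldehyde.
  CH(CONH2): pendant –CONH2: carbonyl C bonded to C and N → amide.
  CH(CN): pendant –C≡N: nitrile.
  COOH: –COOH: carbonyl C bonded to –OH and C → carboxylic acid (the –OH is not a separate alcohol).
In CH(CONH2), the nitrogen is bonded directly to a carbonyl carbon, making it part of an amide, not a free amine.
The groups actually present are: acyl halide, aldehyde, amide, carboxylic acid, nitrile.

no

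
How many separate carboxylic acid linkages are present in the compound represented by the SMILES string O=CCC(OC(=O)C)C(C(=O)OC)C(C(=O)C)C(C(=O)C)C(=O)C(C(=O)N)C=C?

0

terminal –CHO: carbonyl C bonded to H and C → aldehyde.
pendant –OC(=O)CH3: an acyloxy group → ester.
pendant –COOCH3: carbonyl C bonded to C and –OCH3 → ester.
pendant –COCH3: carbonyl C bonded to two carbons → ketone.
pendant –COCH3: carbonyl C bonded to two carbons → ketone.
–C(=O)– with carbon on both sides → ketone.
pendant –CONH2: carbonyl C bonded to C and N → amide.
C=C double bond → alkene.
No segment is a carboxylic acid: OHC is aldehyde, not carboxylic acid; CH(OCOCH3) is ester, not carboxylic acid; CH(COOCH3) is ester, not carboxylic acid. → 0.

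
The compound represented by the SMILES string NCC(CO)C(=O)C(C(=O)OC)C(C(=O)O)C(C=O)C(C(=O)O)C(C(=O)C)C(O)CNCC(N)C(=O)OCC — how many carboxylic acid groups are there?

–NH2 on an sp³ carbon with no adjacent C=O → amine.
pendant –CH2OH on an sp³ backbone C → alcohol.
–C(=O)– with carbon on both sides → ketone.
pendant –COOCH3: carbonyl C bonded to C and –OCH3 → ester.
pendant –COOH: carbonyl C bonded to C and –OH → carboxylic acid.
pendant –CHO: carbonyl C bonded to C and H → aldehyde.
pendant –COOH: carbonyl C bonded to C and –OH → carboxylic acid.
pendant –COCH3: carbonyl C bonded to two carbons → ketone.
–OH on an sp³ carbon → alcohol (secondary).
C–N–C with sp³ carbons and no adjacent C=O → amine (secondary).
–NH2 on an sp³ carbon with no adjacent C=O → amine.
–C(=O)OCH2CH3: carbonyl C bonded to C and to –OEt → ester.
Carboxylic acid appears at: CH(COOH), CH(COOH) → 2.

2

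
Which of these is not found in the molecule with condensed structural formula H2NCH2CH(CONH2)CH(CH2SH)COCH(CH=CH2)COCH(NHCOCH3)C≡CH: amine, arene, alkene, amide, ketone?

amine: present (H2NCH2 — –NH2 on an sp³ carbon with no adjacent C=O → amine).
amide: present (CH(CONH2) — pendant –CONH2: carbonyl C bonded to C and N → amide).
ketone: present (CO — –C(=O)– with carbon on both sides → ketone).
alkene: present (CH(CH=CH2) — pendant –CH=CH2: C=C double bond → alkene).
arene: no segment matches this pattern.

arene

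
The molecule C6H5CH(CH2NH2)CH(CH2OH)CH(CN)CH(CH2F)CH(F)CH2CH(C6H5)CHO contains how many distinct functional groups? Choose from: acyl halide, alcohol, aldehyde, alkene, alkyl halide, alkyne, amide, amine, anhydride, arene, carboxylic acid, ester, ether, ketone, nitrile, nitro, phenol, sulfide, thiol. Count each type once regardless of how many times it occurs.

6

C6H5– phenyl ring → arene.
pendant –CH2NH2: N on sp³ C, no adjacent C=O → amine.
pendant –CH2OH on an sp³ backbone C → alcohol.
pendant –C≡N: nitrile.
pendant –CH2X: halogen on sp³ carbon → alkyl halide.
halogen on an sp³ carbon → alkyl halide.
pendant –C6H5: benzene ring → arene.
terminal –CHO: carbonyl C bonded to H and C → aldehyde.
Distinct types present: alcohol, aldehyde, alkyl halide, amine, arene, nitrile.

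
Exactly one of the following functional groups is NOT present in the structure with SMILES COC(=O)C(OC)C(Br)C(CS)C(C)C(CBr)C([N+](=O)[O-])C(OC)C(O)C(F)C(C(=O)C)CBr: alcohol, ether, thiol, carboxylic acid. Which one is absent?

ether: present (CH(OCH3) — pendant –OCH3: C–O–C with sp³ C, no adjacent C=O → ether).
thiol: present (CH(CH2SH) — pendant –CH2SH → thiol).
alcohol: present (CH(OH) — –OH on an sp³ carbon → alcohol (secondary)).
carboxylic acid: absent. In CH3OOC, the acyl oxygen is bonded to carbon (–O–C), not to H, so this is an ester.

carboxylic acid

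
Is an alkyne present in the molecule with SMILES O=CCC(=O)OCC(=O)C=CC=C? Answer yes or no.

terminal –CHO: carbonyl C bonded to H and C → aldehyde.
–C(=O)–O–C with C on the carbonyl side → ester.
–C(=O)– with carbon on both sides → ketone.
C=C double bond → alkene.
C=C double bond → alkene.
The groups actually present are: aldehyde, alkene, ester, ketone.

no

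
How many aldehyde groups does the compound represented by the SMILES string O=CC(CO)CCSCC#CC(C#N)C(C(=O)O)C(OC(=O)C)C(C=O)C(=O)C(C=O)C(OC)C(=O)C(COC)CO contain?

Taking each segment in turn:
  OHC: terminal –CHO: carbonyl C bonded to H and C → aldehyde.
  CH(CH2OH): pendant –CH2OH on an sp³ backbone C → alcohol.
  CH2SCH2: C–S–C linkage → sulfide (thioether).
  C≡C: C≡C triple bond → alkyne.
  CH(CN): pendant –C≡N: nitrile.
  CH(COOH): pendant –COOH: carbonyl C bonded to C and –OH → carboxylic acid.
  CH(OCOCH3): pendant –OC(=O)CH3: an acyloxy group → ester.
  CH(CHO): pendant –CHO: carbonyl C bonded to C and H → aldehyde.
  CO: –C(=O)– with carbon on both sides → ketone.
  CH(CHO): pendant –CHO: carbonyl C bonded to C and H → aldehyde.
  CH(OCH3): pendant –OCH3: C–O–C with sp³ C, no adjacent C=O → ether.
  CO: –C(=O)– with carbon on both sides → ketone.
  CH(CH2OCH3): pendant –CH2OCH3: C–O–C linkage → ether.
  CH2OH: –OH on an sp³ carbon → alcohol.
Aldehyde appears at: OHC, CH(CHO), CH(CHO) → 3.

3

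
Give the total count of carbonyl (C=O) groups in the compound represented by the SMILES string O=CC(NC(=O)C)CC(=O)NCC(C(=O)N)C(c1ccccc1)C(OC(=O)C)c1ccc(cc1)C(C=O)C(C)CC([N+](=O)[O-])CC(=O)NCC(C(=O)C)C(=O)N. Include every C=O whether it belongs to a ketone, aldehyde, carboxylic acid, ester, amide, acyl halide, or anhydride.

9

OHC: aldehyde, 1 C=O (running total 1).
CH(NHCOCH3): amide, 1 C=O (running total 2).
CH2CONHCH2: amide, 1 C=O (running total 3).
CH(CONH2): amide, 1 C=O (running total 4).
CH(OCOCH3): ester, 1 C=O (running total 5).
CH(CHO): aldehyde, 1 C=O (running total 6).
CH2CONHCH2: amide, 1 C=O (running total 7).
CH(COCH3): ketone, 1 C=O (running total 8).
CONH2: amide, 1 C=O (running total 9).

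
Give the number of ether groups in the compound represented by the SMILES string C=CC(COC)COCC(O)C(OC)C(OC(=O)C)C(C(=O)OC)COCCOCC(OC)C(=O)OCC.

Reading the structure from left to right:
  CH2=CH: C=C double bond → alkene.
  CH(CH2OCH3): pendant –CH2OCH3: C–O–C linkage → ether.
  CH2OCH2: C–O–C with sp³ carbons on both sides and no adjacent C=O → ether.
  CH(OH): –OH on an sp³ carbon → alcohol (secondary).
  CH(OCH3): pendant –OCH3: C–O–C with sp³ C, no adjacent C=O → ether.
  CH(OCOCH3): pendant –OC(=O)CH3: an acyloxy group → ester.
  CH(COOCH3): pendant –COOCH3: carbonyl C bonded to C and –OCH3 → ester.
  CH2OCH2: C–O–C with sp³ carbons on both sides and no adjacent C=O → ether.
  CH2OCH2: C–O–C with sp³ carbons on both sides and no adjacent C=O → ether.
  CH(OCH3): pendant –OCH3: C–O–C with sp³ C, no adjacent C=O → ether.
  COOCH2CH3: –C(=O)OCH2CH3: carbonyl C bonded to C and to –OEt → ester.
Ether appears at: CH(CH2OCH3), CH2OCH2, CH(OCH3), CH2OCH2, CH2OCH2, CH(OCH3) → 6.

6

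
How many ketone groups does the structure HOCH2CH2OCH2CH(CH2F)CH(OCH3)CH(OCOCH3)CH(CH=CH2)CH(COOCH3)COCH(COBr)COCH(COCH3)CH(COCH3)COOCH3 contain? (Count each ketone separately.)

4

HO– on an sp³ carbon → alcohol.
C–O–C with sp³ carbons on both sides and no adjacent C=O → ether.
pendant –CH2X: halogen on sp³ carbon → alkyl halide.
pendant –OCH3: C–O–C with sp³ C, no adjacent C=O → ether.
pendant –OC(=O)CH3: an acyloxy group → ester.
pendant –CH=CH2: C=C double bond → alkene.
pendant –COOCH3: carbonyl C bonded to C and –OCH3 → ester.
–C(=O)– with carbon on both sides → ketone.
pendant –C(=O)X: carbonyl C bonded to C and halogen → acyl halide.
–C(=O)– with carbon on both sides → ketone.
pendant –COCH3: carbonyl C bonded to two carbons → ketone.
pendant –COCH3: carbonyl C bonded to two carbons → ketone.
–C(=O)OCH3: carbonyl C bonded to C and to –OCH3 → ester (not ketone + ether).
Ketone appears at: CO, CO, CH(COCH3), CH(COCH3) → 4.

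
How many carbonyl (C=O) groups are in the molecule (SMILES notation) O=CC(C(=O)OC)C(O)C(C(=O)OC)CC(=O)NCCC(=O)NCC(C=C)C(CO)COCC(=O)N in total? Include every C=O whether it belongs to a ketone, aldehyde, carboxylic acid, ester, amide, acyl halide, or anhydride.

OHC: aldehyde, 1 C=O (running total 1).
CH(COOCH3): ester, 1 C=O (running total 2).
CH(COOCH3): ester, 1 C=O (running total 3).
CH2CONHCH2: amide, 1 C=O (running total 4).
CH2CONHCH2: amide, 1 C=O (running total 5).
CONH2: amide, 1 C=O (running total 6).

6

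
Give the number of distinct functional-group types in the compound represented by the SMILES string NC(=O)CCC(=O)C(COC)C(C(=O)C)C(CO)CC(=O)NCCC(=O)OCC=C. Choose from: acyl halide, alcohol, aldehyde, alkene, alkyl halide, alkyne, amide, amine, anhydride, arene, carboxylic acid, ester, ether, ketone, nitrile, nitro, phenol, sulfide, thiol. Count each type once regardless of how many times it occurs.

–C(=O)NH2: carbonyl C bonded to C and to N → amide (the N is not a separate amine).
–C(=O)– with carbon on both sides → ketone.
pendant –CH2OCH3: C–O–C linkage → ether.
pendant –COCH3: carbonyl C bonded to two carbons → ketone.
pendant –CH2OH on an sp³ backbone C → alcohol.
–C(=O)–N– linkage → amide (the N is not an amine).
–C(=O)–O–C with C on the carbonyl side → ester.
C=C double bond → alkene.
Distinct types present: alcohol, alkene, amide, ester, ether, ketone.

6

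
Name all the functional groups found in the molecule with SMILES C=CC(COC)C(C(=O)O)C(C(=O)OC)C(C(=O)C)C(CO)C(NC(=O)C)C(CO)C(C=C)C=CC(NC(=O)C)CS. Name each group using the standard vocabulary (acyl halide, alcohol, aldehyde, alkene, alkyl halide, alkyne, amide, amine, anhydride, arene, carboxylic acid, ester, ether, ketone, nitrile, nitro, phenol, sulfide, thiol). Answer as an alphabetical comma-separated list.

Working along the chain:
  CH2=CH: C=C double bond → alkene.
  CH(CH2OCH3): pendant –CH2OCH3: C–O–C linkage → ether.
  CH(COOH): pendant –COOH: carbonyl C bonded to C and –OH → carboxylic acid.
  CH(COOCH3): pendant –COOCH3: carbonyl C bonded to C and –OCH3 → ester.
  CH(COCH3): pendant –COCH3: carbonyl C bonded to two carbons → ketone.
  CH(CH2OH): pendant –CH2OH on an sp³ backbone C → alcohol.
  CH(NHCOCH3): pendant –NHC(=O)CH3: N bonded to a carbonyl → amide (not amine).
  CH(CH2OH): pendant –CH2OH on an sp³ backbone C → alcohol.
  CH(CH=CH2): pendant –CH=CH2: C=C double bond → alkene.
  CH=CH: C=C double bond → alkene.
  CH(NHCOCH3): pendant –NHC(=O)CH3: N bonded to a carbonyl → amide (not amine).
  CH2SH: –SH on an sp³ carbon → thiol.

alcohol, alkene, amide, carboxylic acid, ester, ether, ketone, thiol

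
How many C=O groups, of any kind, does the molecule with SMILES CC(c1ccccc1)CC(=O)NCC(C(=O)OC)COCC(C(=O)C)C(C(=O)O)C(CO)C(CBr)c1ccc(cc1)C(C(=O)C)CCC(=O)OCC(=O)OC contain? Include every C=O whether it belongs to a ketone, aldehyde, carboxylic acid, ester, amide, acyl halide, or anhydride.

CH2CONHCH2: amide, 1 C=O (running total 1).
CH(COOCH3): ester, 1 C=O (running total 2).
CH(COCH3): ketone, 1 C=O (running total 3).
CH(COOH): carboxylic acid, 1 C=O (running total 4).
CH(COCH3): ketone, 1 C=O (running total 5).
CH2COOCH2: ester, 1 C=O (running total 6).
COOCH3: ester, 1 C=O (running total 7).

7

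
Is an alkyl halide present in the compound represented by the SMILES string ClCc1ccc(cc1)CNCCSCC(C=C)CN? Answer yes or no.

Taking each segment in turn:
  ClCH2: halogen on an sp³ carbon → alkyl halide.
  C6H4: para-disubstituted benzene ring → arene.
  CH2NHCH2: C–N–C with sp³ carbons and no adjacent C=O → amine (secondary).
  CH2SCH2: C–S–C linkage → sulfide (thioether).
  CH(CH=CH2): pendant –CH=CH2: C=C double bond → alkene.
  CH2NH2: –NH2 on an sp³ carbon with no adjacent C=O → amine.
The ClCH2 segment supplies the alkyl halide: halogen on an sp³ carbon → alkyl halide.

yes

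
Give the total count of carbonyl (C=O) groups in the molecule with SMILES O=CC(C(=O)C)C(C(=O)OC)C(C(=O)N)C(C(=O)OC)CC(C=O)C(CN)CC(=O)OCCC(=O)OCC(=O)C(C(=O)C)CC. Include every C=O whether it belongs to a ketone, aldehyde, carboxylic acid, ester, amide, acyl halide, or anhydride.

OHC: aldehyde, 1 C=O (running total 1).
CH(COCH3): ketone, 1 C=O (running total 2).
CH(COOCH3): ester, 1 C=O (running total 3).
CH(CONH2): amide, 1 C=O (running total 4).
CH(COOCH3): ester, 1 C=O (running total 5).
CH(CHO): aldehyde, 1 C=O (running total 6).
CH2COOCH2: ester, 1 C=O (running total 7).
CH2COOCH2: ester, 1 C=O (running total 8).
CO: ketone, 1 C=O (running total 9).
CH(COCH3): ketone, 1 C=O (running total 10).

10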